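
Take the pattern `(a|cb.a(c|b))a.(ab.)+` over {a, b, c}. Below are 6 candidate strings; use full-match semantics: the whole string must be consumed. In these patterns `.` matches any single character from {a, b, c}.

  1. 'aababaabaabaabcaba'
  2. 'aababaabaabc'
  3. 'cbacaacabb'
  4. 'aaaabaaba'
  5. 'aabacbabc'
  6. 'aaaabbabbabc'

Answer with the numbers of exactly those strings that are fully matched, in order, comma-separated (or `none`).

1, 2, 4, 6

1 → match
2 → match
3 → no match
4 → match
5 → no match
6 → match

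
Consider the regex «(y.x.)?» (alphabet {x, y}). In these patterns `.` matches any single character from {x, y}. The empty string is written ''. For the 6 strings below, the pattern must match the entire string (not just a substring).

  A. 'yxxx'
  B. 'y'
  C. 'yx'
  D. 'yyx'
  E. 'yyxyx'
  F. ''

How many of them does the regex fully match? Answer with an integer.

A → match
B → no match
C → no match
D → no match
E → no match
F → match
Total matched: 2

2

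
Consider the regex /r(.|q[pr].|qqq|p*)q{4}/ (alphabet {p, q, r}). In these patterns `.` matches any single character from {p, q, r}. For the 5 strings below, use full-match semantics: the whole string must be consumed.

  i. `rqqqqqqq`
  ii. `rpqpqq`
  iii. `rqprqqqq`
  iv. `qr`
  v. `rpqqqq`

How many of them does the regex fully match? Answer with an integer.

3

i → match
ii → no match
iii → match
iv → no match — must start with `r`
v → match
Total matched: 3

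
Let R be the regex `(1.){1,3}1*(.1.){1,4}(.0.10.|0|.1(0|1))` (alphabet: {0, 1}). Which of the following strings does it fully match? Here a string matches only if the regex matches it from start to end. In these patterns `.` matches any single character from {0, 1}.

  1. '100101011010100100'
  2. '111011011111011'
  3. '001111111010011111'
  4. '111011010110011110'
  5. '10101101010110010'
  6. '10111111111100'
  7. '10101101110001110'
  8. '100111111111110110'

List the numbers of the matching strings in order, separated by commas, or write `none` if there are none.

1 → no match
2 → match
3 → no match — must start with '1'
4 → match
5 → no match
6 → match
7 → no match
8 → no match

2, 4, 6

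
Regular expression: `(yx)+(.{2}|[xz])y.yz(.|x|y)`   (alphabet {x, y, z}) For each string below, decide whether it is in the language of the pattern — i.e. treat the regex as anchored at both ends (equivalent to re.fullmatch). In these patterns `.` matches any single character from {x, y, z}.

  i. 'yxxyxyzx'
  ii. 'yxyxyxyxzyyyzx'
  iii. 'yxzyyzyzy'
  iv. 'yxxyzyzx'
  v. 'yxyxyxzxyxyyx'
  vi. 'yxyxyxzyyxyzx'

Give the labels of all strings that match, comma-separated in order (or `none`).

i → match
ii → match
iii → match
iv → match
v → no match
vi → match

i, ii, iii, iv, vi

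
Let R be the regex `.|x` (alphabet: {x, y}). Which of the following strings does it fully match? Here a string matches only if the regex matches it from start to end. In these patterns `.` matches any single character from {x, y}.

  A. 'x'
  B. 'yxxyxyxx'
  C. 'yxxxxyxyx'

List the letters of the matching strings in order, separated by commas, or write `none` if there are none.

A → match
B → no match
C → no match

A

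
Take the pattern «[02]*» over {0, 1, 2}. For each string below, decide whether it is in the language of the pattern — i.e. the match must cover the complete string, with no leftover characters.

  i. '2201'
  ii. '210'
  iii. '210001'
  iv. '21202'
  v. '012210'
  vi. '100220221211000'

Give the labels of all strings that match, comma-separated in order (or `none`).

i → no match
ii → no match
iii → no match
iv → no match
v → no match
vi → no match

none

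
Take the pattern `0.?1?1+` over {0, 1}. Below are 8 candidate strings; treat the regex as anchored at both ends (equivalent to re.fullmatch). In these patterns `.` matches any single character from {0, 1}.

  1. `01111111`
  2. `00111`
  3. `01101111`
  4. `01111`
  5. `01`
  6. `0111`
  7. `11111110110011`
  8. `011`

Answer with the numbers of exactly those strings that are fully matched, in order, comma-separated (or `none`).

1 → match
2 → match
3 → no match
4 → match
5 → match
6 → match
7 → no match — must start with `0`
8 → match

1, 2, 4, 5, 6, 8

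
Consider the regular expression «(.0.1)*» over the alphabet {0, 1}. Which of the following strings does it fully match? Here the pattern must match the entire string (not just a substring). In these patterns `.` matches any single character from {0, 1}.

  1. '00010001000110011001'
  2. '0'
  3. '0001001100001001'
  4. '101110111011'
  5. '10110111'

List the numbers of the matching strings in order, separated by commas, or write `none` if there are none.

1 → match
2. '0' → no match
3 → no match
4. '101110111011' → match
5. '10110111' → no match

1, 4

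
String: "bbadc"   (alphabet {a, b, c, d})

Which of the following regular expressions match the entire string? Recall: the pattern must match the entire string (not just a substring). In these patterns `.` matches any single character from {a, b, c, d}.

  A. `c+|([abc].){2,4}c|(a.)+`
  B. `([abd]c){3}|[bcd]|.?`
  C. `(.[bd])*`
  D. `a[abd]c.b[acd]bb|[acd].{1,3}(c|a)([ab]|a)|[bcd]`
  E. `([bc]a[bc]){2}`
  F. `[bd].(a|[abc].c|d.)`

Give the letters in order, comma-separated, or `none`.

A → match
B → no match
C → no match
D → no match
E → no match
F → match

A, F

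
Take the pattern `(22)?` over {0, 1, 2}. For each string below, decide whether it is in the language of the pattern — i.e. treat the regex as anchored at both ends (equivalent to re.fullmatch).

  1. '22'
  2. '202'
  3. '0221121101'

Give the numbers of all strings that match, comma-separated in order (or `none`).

1 → match
2 → no match
3 → no match

1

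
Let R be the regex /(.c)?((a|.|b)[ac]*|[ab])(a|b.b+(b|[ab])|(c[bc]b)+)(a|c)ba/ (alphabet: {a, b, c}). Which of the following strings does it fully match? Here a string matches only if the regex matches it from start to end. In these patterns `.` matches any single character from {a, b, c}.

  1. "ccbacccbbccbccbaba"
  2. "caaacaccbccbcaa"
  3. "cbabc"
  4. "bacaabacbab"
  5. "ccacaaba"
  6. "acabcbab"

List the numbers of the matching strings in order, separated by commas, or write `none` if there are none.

1 → match
2 → no match — must end with "ba"
3. "cbabc" → no match — must end with "ba"
4. "bacaabacbab" → no match — must end with "ba"
5. "ccacaaba" → match
6. "acabcbab" → no match — must end with "ba"

1, 5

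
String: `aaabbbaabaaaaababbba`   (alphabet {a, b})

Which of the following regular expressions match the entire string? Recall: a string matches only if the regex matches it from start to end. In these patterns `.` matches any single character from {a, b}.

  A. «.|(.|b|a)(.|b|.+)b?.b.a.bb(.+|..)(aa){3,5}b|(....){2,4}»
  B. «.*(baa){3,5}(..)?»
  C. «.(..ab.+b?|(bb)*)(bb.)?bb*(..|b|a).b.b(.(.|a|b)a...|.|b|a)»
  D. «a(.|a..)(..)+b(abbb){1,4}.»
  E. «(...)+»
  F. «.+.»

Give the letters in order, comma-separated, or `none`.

A → no match
B → no match
C → no match
D → match
E → no match
F → match

D, F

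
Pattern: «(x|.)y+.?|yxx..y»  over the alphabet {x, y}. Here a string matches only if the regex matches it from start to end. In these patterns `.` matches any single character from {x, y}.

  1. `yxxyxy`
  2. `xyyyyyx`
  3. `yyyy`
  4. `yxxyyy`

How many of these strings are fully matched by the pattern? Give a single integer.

4

1 → match
2 → match
3 → match
4 → match
Total matched: 4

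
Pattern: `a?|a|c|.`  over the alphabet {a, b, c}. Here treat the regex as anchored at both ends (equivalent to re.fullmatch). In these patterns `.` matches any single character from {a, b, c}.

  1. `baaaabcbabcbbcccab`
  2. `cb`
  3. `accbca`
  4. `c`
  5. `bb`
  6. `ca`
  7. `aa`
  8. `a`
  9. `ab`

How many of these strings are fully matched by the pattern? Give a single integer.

2

1 → no match
2. `cb` → no match
3. `accbca` → no match
4. `c` → match
5. `bb` → no match
6. `ca` → no match
7. `aa` → no match
8. `a` → match
9. `ab` → no match
Total matched: 2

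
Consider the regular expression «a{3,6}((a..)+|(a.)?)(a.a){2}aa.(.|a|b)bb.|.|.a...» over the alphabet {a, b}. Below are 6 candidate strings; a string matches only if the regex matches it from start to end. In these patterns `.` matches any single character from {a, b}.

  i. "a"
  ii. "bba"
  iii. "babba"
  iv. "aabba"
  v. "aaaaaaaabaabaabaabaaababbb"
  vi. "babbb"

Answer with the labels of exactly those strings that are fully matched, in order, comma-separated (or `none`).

i → match
ii → no match
iii → match
iv → match
v → match
vi → match

i, iii, iv, v, vi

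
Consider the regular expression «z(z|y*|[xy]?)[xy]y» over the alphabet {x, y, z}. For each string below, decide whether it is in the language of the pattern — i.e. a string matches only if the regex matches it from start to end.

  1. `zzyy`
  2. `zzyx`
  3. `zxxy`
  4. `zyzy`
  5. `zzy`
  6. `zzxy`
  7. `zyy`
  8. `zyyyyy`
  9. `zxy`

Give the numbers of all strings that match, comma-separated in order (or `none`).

1 → match
2 → no match — must end with `y`
3 → match
4 → no match
5 → no match
6 → match
7 → match
8 → match
9 → match

1, 3, 6, 7, 8, 9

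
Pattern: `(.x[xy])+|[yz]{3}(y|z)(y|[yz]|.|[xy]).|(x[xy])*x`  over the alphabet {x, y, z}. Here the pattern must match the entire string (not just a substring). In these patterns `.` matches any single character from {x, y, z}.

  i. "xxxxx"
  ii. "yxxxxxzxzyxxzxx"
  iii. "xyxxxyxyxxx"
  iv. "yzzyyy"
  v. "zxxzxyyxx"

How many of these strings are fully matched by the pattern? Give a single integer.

4

i → match
ii → no match
iii → match
iv → match
v → match
Total matched: 4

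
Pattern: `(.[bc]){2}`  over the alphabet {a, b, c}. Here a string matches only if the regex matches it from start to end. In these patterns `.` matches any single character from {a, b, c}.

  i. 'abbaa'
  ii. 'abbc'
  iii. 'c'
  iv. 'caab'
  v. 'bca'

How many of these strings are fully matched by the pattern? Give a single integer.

1

i → no match
ii → match
iii → no match
iv → no match
v → no match
Total matched: 1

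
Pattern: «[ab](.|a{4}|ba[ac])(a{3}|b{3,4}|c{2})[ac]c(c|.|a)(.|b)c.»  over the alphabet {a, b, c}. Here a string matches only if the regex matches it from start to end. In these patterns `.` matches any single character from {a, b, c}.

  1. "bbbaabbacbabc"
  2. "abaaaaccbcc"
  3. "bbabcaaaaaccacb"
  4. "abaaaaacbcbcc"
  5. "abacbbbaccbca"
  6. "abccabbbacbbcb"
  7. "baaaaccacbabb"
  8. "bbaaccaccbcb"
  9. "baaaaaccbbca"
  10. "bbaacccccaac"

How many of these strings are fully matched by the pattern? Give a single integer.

1 → no match
2 → match
3 → no match
4 → no match
5 → match
6 → no match
7 → no match
8 → match
9 → no match
10 → no match
Total matched: 3

3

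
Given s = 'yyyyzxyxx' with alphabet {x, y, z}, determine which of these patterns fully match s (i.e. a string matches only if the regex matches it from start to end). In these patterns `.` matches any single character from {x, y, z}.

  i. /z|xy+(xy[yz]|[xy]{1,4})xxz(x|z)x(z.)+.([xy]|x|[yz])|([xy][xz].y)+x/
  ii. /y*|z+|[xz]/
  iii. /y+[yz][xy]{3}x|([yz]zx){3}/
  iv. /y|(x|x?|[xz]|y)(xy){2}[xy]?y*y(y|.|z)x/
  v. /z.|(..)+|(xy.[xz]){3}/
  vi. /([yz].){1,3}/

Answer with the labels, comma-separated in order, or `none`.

i → no match
ii → no match
iii → match
iv → no match
v → no match
vi → no match

iii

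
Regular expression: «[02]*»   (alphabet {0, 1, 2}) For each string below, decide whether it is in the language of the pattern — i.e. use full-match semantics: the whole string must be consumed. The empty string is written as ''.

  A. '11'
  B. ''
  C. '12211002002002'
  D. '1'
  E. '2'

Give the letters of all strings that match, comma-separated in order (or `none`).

B, E

A → no match
B → match
C → no match
D → no match
E → match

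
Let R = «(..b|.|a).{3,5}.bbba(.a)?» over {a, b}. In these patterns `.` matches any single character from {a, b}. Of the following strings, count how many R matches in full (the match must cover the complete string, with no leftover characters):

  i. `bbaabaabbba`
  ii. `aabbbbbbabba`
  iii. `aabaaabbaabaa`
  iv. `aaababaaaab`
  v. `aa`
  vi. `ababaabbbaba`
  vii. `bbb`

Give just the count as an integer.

2

i → match
ii → no match
iii → no match
iv → no match
v → no match
vi → match
vii → no match
Total matched: 2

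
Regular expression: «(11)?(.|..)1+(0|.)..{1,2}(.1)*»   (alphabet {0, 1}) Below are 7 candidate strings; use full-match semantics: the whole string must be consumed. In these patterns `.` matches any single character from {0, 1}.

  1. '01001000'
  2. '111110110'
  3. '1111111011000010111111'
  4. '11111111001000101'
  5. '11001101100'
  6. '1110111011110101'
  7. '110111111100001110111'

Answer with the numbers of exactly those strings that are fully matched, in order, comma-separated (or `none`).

1 → no match
2 → match
3 → no match
4 → no match
5 → no match
6 → match
7 → match

2, 6, 7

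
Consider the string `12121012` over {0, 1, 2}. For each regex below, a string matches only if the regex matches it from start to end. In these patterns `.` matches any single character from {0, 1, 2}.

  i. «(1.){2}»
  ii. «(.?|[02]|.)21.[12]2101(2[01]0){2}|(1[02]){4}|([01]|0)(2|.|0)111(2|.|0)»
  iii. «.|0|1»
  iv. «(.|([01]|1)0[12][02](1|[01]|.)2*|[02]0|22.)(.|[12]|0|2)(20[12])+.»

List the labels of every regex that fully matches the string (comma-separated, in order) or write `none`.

ii

i → no match
ii → match
iii → no match
iv → no match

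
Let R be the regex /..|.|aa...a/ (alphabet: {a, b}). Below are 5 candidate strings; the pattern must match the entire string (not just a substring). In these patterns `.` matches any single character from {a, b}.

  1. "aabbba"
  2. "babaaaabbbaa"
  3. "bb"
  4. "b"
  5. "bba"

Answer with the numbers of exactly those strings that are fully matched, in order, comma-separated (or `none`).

1 → match
2 → no match
3 → match
4 → match
5 → no match

1, 3, 4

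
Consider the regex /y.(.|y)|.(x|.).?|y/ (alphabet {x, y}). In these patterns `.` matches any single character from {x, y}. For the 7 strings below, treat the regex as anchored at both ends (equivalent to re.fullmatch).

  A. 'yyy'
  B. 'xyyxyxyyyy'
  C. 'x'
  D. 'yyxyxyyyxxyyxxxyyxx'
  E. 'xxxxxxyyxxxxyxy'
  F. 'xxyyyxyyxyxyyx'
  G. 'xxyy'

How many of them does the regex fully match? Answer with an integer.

A → match
B → no match
C → no match
D → no match
E → no match
F → no match
G → no match
Total matched: 1

1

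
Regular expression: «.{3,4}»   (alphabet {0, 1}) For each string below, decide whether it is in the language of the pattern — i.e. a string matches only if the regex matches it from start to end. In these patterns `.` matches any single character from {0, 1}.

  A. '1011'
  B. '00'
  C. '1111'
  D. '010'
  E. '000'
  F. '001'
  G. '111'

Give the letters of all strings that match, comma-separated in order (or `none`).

A, C, D, E, F, G

A → match
B → no match
C → match
D → match
E → match
F → match
G → match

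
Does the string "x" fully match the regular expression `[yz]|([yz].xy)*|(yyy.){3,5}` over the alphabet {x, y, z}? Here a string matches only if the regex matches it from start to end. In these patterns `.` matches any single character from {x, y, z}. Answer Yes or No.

No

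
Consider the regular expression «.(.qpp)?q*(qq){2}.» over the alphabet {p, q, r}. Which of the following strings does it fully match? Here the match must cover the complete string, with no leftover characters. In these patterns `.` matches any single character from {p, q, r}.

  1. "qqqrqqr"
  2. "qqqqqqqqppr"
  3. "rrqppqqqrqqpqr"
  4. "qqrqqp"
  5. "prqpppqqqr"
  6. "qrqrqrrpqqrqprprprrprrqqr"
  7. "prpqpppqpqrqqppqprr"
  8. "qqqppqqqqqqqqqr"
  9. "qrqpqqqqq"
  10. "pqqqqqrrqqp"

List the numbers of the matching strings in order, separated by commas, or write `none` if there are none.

8

1 → no match
2 → no match
3 → no match
4 → no match
5 → no match
6 → no match
7 → no match
8 → match
9 → no match
10 → no match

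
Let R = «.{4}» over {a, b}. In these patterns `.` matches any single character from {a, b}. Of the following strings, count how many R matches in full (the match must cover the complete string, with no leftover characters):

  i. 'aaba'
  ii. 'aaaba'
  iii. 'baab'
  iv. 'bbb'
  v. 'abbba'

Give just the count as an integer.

i → match
ii → no match
iii → match
iv → no match
v → no match
Total matched: 2

2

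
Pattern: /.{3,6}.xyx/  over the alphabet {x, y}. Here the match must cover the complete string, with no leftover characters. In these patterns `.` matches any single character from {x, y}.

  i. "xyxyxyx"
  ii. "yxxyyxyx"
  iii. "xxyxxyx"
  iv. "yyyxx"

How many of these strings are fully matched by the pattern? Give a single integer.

3

i → match
ii → match
iii → match
iv → no match — must end with "xyx"
Total matched: 3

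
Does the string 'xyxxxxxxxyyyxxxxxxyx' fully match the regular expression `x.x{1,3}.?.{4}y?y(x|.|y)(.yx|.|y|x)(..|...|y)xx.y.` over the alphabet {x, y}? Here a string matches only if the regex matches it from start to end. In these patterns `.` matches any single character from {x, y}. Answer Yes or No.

Yes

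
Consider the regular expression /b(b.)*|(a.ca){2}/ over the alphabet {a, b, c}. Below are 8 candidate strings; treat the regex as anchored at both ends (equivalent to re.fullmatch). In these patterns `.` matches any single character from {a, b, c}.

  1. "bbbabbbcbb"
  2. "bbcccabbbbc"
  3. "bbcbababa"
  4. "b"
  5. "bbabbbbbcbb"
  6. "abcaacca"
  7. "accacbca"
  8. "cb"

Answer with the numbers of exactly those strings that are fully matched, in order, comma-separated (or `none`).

3, 4, 5, 6

1 → no match
2 → no match
3 → match
4 → match
5 → match
6 → match
7 → no match
8 → no match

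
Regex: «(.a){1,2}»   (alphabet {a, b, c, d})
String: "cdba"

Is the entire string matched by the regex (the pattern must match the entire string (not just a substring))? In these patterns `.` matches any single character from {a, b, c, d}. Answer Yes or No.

No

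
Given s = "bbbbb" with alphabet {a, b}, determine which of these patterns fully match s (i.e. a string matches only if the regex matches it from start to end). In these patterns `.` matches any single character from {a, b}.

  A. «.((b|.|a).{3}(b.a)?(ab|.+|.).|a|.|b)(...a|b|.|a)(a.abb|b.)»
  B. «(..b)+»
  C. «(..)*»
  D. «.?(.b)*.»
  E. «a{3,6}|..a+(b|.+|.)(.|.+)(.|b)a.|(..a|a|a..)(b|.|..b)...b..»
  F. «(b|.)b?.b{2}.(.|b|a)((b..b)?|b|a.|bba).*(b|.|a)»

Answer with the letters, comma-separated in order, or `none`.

A → match
B → no match
C → no match
D → match
E → no match
F → no match

A, D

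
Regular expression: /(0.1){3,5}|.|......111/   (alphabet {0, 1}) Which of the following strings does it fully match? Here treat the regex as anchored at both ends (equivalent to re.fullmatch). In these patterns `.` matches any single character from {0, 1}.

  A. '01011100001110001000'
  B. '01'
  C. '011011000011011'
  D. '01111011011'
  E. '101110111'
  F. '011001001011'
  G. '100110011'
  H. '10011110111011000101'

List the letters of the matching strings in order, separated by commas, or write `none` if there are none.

E, F

A → no match
B → no match
C → no match
D → no match
E → match
F → match
G → no match
H → no match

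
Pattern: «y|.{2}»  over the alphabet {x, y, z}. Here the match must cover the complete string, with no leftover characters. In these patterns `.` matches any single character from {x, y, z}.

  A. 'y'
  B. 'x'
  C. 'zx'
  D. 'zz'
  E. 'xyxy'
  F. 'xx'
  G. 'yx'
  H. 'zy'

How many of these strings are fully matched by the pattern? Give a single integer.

A → match
B → no match
C → match
D → match
E → no match
F → match
G → match
H → match
Total matched: 6

6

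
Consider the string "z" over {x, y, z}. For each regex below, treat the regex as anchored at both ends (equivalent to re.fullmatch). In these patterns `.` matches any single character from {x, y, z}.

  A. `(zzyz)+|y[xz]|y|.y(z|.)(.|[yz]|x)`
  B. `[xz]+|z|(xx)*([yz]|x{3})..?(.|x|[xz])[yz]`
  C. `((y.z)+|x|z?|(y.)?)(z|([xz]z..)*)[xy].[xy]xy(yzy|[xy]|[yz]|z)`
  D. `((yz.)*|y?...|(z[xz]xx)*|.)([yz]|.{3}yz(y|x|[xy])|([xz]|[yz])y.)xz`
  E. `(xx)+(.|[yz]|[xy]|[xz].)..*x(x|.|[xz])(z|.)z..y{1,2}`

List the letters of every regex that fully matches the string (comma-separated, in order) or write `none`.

A → no match
B → match
C → no match
D → no match — must end with "xz"
E → no match — must start with "xx"

B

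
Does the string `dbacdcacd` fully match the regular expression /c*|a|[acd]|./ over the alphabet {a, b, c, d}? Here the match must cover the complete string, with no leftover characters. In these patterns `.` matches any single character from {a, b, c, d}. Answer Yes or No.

No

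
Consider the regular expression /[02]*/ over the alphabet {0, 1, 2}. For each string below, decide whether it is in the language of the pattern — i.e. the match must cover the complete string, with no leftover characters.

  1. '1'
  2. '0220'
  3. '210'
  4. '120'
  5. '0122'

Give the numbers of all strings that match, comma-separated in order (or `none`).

2

1 → no match
2 → match
3 → no match
4 → no match
5 → no match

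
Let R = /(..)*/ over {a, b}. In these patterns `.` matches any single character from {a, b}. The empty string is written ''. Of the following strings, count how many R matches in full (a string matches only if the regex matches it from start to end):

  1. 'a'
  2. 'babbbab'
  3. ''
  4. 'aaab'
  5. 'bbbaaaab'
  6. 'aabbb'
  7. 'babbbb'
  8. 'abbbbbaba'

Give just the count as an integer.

1. 'a' → no match
2. 'babbbab' → no match
3. '' → match
4. 'aaab' → match
5. 'bbbaaaab' → match
6. 'aabbb' → no match
7. 'babbbb' → match
8. 'abbbbbaba' → no match
Total matched: 4

4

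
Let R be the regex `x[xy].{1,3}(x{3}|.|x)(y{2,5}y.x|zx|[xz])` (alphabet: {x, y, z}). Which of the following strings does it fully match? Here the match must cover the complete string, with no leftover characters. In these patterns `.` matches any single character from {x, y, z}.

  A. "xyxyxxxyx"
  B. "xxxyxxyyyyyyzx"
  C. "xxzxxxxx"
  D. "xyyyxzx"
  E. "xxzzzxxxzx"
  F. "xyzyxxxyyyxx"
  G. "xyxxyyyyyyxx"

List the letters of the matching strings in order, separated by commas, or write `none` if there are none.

A → no match
B → match
C → match
D → match
E → match
F → match
G → match

B, C, D, E, F, G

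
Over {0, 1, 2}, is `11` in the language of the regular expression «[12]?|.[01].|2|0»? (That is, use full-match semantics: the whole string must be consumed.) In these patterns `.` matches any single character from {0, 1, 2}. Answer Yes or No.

No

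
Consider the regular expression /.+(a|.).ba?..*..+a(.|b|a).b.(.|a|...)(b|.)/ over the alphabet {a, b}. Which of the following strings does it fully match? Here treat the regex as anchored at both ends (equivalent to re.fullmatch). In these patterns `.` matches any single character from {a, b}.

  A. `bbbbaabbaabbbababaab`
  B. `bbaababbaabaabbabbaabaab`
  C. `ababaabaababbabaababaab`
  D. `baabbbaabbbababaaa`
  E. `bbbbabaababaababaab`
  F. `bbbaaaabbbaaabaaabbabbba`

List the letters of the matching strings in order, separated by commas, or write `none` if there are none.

A → match
B → no match
C → match
D → match
E → match
F → match

A, C, D, E, F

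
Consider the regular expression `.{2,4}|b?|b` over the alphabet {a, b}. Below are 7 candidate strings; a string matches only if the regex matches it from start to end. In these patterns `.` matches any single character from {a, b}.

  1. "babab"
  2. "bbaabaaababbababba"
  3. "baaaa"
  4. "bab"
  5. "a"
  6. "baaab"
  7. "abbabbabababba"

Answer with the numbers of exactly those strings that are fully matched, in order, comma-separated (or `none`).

4

1 → no match
2 → no match
3 → no match
4 → match
5 → no match
6 → no match
7 → no match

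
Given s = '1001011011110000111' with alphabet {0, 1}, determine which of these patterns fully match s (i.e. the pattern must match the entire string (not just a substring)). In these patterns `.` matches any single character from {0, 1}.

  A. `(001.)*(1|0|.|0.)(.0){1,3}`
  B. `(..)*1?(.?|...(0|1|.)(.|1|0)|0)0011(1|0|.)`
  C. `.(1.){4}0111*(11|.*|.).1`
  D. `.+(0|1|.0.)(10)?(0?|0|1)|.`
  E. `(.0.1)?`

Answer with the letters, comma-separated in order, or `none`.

A → no match — must end with '0'
B → match
C → no match
D → match
E → no match

B, D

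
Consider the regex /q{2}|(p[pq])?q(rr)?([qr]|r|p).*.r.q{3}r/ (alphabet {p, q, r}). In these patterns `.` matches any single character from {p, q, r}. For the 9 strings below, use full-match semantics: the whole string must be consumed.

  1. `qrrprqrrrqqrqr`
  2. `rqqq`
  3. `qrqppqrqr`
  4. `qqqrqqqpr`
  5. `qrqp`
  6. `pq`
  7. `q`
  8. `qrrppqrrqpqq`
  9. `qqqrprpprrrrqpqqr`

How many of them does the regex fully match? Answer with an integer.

1 → no match
2. `rqqq` → no match
3. `qrqppqrqr` → no match
4. `qqqrqqqpr` → no match
5. `qrqp` → no match
6. `pq` → no match
7. `q` → no match
8. `qrrppqrrqpqq` → no match
9 → no match
Total matched: 0

0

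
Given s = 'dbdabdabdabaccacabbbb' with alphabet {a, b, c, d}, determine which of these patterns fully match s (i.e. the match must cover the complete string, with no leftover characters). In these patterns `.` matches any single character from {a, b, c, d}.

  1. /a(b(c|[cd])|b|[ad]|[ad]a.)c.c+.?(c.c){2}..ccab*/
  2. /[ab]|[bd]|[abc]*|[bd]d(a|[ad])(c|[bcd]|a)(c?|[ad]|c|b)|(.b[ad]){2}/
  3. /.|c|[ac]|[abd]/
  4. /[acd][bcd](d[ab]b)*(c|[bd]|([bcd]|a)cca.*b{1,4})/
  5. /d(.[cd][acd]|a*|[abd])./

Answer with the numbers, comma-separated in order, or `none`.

1 → no match — must start with 'a'
2 → no match
3 → no match
4 → match
5 → no match

4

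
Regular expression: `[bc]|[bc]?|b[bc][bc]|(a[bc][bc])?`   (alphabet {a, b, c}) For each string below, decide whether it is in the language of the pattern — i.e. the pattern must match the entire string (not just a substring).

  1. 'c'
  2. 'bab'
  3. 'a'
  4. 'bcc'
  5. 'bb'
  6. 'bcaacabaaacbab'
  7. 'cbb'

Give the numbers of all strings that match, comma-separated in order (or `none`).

1 → match
2 → no match
3 → no match
4 → match
5 → no match
6 → no match
7 → no match

1, 4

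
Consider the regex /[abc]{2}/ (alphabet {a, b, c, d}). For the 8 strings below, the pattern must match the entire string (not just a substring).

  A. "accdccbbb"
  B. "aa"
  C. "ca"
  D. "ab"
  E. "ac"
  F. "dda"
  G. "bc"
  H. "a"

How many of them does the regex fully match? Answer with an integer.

5

A → no match
B → match
C → match
D → match
E → match
F → no match
G → match
H → no match
Total matched: 5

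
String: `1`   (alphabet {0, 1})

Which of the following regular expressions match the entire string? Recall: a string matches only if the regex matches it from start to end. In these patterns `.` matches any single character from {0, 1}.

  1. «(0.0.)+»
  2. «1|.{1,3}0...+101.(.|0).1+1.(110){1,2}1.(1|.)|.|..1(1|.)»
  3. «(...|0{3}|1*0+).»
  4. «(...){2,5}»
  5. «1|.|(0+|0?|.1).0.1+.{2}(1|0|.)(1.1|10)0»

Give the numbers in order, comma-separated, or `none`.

1 → no match — must start with `0`
2 → match
3 → no match
4 → no match
5 → match

2, 5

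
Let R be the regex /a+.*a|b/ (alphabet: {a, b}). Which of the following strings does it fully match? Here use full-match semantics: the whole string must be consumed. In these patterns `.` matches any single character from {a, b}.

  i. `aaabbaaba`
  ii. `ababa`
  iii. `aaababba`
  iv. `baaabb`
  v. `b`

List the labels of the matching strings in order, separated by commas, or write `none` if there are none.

i, ii, iii, v

i → match
ii → match
iii → match
iv → no match
v → match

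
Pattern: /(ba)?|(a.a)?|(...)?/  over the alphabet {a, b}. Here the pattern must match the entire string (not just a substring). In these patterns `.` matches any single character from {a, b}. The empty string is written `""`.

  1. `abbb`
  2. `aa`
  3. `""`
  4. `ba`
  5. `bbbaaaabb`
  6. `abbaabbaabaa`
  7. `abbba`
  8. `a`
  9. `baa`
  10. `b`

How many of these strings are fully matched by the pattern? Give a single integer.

1 → no match
2 → no match
3 → match
4 → match
5 → no match
6 → no match
7 → no match
8 → no match
9 → match
10 → no match
Total matched: 3

3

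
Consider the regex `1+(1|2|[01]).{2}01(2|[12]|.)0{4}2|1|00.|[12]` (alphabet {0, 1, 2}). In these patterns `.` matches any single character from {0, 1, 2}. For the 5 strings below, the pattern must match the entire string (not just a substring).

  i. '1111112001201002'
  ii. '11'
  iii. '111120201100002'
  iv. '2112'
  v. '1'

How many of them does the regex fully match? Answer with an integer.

i → no match
ii → no match
iii → match
iv → no match
v → match
Total matched: 2

2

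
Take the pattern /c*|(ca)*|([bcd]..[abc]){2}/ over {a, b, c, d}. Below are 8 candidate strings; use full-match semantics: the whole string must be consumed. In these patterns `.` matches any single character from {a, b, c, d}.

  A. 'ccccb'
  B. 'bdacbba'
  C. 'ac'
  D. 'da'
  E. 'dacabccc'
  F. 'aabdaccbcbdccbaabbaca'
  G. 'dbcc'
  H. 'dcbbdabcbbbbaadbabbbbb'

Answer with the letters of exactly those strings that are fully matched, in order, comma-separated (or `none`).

E

A. 'ccccb' → no match
B. 'bdacbba' → no match
C. 'ac' → no match
D. 'da' → no match
E. 'dacabccc' → match
F → no match
G. 'dbcc' → no match
H → no match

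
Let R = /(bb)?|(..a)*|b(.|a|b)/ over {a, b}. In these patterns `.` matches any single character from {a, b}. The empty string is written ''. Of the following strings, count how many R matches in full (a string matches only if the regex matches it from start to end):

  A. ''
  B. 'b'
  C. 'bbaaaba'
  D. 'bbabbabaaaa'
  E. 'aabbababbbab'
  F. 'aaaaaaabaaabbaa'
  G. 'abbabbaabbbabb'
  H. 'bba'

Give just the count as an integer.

A → match
B → no match
C → no match
D → no match
E → no match
F → no match
G → no match
H → match
Total matched: 2

2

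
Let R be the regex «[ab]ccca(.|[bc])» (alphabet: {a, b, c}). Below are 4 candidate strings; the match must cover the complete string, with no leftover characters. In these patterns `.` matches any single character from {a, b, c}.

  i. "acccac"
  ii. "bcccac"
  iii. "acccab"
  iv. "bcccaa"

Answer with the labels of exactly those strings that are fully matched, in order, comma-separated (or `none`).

i → match
ii → match
iii → match
iv → match

i, ii, iii, iv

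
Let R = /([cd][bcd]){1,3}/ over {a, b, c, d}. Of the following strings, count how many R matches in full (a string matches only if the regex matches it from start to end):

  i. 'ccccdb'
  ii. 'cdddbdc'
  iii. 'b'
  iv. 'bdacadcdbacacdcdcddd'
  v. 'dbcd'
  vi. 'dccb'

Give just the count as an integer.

3

i → match
ii → no match
iii → no match
iv → no match
v → match
vi → match
Total matched: 3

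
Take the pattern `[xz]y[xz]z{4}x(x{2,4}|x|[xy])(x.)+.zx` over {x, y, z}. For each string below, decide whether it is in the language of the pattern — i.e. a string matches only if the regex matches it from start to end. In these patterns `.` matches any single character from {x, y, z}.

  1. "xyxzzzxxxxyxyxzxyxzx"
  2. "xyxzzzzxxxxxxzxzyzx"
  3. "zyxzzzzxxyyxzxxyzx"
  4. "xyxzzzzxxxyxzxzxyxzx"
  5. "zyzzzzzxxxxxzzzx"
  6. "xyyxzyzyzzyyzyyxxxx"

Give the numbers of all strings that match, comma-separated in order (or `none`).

2, 4, 5

1 → no match
2 → match
3 → no match
4 → match
5 → match
6 → no match — must end with "zx"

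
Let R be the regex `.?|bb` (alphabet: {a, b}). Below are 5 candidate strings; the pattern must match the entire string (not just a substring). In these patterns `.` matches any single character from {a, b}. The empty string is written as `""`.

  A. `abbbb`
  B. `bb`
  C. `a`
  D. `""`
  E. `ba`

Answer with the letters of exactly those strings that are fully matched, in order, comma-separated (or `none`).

B, C, D

A. `abbbb` → no match
B. `bb` → match
C. `a` → match
D. `""` → match
E. `ba` → no match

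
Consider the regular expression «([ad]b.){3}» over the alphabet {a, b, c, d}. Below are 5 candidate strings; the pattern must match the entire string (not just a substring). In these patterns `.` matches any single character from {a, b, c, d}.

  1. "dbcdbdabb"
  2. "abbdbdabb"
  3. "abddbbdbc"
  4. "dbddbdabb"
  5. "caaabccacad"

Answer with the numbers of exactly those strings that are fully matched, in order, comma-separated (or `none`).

1, 2, 3, 4

1 → match
2 → match
3 → match
4 → match
5 → no match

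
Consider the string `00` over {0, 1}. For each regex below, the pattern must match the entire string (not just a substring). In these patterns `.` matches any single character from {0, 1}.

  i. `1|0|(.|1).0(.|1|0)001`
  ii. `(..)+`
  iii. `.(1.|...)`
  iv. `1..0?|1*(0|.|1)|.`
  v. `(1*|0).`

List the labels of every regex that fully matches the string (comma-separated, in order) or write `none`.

i → no match
ii → match
iii → no match
iv → no match
v → match

ii, v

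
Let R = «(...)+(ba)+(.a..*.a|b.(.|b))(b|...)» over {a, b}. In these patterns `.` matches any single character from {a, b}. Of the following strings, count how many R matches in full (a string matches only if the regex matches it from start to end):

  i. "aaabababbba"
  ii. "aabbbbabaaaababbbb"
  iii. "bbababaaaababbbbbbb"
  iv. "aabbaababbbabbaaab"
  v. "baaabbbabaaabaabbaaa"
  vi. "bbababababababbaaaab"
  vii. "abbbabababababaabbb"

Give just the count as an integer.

4

i → match
ii → match
iii → no match
iv → no match
v → no match
vi → match
vii → match
Total matched: 4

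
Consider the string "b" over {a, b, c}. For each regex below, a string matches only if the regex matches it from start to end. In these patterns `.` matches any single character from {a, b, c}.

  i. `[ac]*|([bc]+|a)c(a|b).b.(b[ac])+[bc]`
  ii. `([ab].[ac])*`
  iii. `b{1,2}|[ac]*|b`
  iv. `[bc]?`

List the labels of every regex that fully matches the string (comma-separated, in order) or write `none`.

iii, iv

i → no match
ii → no match
iii → match
iv → match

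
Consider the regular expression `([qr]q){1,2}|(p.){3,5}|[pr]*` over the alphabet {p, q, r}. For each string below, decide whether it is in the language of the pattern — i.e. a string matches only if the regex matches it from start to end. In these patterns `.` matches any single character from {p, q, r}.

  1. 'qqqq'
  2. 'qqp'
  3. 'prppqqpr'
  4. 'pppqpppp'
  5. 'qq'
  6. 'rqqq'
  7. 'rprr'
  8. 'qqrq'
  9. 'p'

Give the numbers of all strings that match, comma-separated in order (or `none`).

1, 4, 5, 6, 7, 8, 9

1 → match
2 → no match
3 → no match
4 → match
5 → match
6 → match
7 → match
8 → match
9 → match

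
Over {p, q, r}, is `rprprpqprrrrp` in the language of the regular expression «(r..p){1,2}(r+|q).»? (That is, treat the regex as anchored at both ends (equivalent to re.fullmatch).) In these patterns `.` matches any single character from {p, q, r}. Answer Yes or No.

Yes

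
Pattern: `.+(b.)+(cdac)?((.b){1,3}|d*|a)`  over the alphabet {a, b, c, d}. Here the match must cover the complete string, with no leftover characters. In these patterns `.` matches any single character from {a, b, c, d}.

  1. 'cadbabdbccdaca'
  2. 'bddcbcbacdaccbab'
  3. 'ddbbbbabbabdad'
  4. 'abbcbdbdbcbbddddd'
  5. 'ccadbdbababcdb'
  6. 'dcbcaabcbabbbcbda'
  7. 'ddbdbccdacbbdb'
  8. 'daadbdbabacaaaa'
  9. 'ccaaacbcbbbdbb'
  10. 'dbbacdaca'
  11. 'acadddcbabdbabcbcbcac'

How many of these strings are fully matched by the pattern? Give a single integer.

8

1 → match
2 → match
3 → no match
4 → match
5 → match
6 → match
7 → match
8 → no match
9 → match
10 → match
11 → no match
Total matched: 8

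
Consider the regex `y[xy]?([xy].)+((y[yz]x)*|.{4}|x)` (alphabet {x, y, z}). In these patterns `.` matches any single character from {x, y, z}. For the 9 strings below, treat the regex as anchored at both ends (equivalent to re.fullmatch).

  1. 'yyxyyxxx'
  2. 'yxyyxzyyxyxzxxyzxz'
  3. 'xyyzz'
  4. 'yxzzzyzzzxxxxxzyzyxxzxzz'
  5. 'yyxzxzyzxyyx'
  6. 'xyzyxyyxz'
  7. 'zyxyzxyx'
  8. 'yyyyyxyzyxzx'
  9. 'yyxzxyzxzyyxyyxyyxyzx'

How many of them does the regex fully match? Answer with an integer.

1 → match
2 → match
3 → no match — must start with 'y'
4 → no match
5 → match
6 → no match — must start with 'y'
7 → no match — must start with 'y'
8 → match
9 → no match
Total matched: 4

4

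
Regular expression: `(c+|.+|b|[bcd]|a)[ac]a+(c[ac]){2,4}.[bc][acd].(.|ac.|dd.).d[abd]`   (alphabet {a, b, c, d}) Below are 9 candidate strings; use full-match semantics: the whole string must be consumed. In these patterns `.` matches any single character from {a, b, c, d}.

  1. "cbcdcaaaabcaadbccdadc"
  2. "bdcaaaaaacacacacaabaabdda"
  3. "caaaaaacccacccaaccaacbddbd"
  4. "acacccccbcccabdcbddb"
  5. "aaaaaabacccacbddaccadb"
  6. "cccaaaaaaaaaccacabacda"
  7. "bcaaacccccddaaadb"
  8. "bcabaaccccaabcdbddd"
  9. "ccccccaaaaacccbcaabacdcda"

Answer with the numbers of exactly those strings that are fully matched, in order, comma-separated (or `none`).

2

1 → no match
2 → match
3 → no match
4 → no match
5 → no match
6 → no match
7 → no match
8 → no match
9 → no match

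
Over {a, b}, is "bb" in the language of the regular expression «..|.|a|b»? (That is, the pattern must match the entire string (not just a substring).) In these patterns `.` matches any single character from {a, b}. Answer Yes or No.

Yes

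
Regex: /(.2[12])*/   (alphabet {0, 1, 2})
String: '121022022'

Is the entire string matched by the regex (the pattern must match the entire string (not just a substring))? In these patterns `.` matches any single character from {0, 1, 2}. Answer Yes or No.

Yes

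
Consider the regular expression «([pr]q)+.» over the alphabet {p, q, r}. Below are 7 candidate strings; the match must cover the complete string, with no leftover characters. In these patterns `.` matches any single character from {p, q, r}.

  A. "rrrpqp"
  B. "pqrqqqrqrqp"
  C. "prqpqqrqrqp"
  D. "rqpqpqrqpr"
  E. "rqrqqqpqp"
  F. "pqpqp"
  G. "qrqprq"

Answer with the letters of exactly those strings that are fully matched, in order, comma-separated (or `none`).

A → no match
B → no match
C → no match
D → no match
E → no match
F → match
G → no match

F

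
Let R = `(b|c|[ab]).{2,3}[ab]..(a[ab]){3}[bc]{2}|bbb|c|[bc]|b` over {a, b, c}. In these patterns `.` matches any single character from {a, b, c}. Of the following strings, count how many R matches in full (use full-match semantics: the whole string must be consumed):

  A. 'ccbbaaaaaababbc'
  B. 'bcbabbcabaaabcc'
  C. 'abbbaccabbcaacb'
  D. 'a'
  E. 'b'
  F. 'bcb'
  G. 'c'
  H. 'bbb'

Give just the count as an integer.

A → match
B → match
C → no match
D → no match
E → match
F → no match
G → match
H → match
Total matched: 5

5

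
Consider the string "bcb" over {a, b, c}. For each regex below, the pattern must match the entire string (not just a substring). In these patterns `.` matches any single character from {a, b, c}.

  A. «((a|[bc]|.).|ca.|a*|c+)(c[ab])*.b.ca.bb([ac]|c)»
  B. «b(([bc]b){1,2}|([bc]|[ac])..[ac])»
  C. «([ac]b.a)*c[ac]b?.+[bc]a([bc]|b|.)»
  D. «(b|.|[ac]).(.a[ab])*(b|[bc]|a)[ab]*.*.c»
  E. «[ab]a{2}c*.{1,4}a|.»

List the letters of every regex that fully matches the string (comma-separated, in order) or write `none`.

B

A → no match
B → match
C → no match
D → no match — must end with "c"
E → no match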